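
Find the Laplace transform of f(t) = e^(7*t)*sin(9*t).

L{sin(9t)} = 9/(s^2 + 81).
By the first shifting theorem, multiplying by e^(7t) replaces s with s - 7.

9/((s - 7)^2 + 81)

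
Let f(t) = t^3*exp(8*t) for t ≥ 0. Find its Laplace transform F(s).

L{t^3} = 3!/s^4 = 6/s^4.
By the first shifting theorem, multiplying by e^(8t) replaces s with s - 8.

F(s) = 6/(s - 8)^4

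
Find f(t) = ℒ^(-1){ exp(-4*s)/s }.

The factor e^(-4s) signals a time shift by c = 4 (second shifting theorem).
L{1} = 1/s, so L^-1{1/s} = 1.
Hence the inverse is u(t - 4) times that function evaluated at t - 4.

f(t) = Heaviside(t - 4)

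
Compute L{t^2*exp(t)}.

L{e^(t)} = 1/(s - 1).
Then apply L{t^2·g(t)} = (-1)^2 d^2/ds^2[G(s)] with G(s) = 1/(s - 1):
differentiating 2 times and applying the sign gives 2/(s - 1)^3.

2/(s - 1)^3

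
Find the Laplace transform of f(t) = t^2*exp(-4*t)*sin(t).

2*(3*s^2 + 24*s + 47)/(s^2 + 8*s + 17)^3

L{sin(t)} = 1/(s^2 + 1).
Multiplying by e^(-4t) shifts s → s + 4, so L{exp(-4*t)*sin(t)} = 1/((s + 4)^2 + 1).
Then apply L{t^2·g(t)} = (-1)^2 d^2/ds^2[G(s)] with G(s) = 1/((s + 4)^2 + 1):
differentiating 2 times and applying the sign gives 2*(3*s^2 + 24*s + 47)/(s^2 + 8*s + 17)^3.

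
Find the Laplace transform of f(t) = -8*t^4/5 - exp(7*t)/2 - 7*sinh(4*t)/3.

-28/(3*(s^2 - 16)) - 1/(2*(s - 7)) - 192/(5*s^5)

By linearity of the Laplace transform, transform each term separately.
(-7/3)·[L{sinh(4t)} = 4/(s^2 - 16)]; (-8/5)·[L{t^4} = 4!/s^5 = 24/s^5]; (-1/2)·[L{e^(7t)} = 1/(s - 7)].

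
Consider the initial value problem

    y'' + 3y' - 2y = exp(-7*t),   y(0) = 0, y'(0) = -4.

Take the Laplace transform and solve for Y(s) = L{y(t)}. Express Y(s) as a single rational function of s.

Y(s) = (-4*s - 27)/(s^3 + 10*s^2 + 19*s - 14)

Transform both sides with L{·}.
With L{y''} = s^2 Y - s·y(0) - y'(0) and L{y'} = sY - y(0), with y(0) = 0, y'(0) = -4: the LHS transforms to (s^2 + 3*s - 2)Y - (-4).
The right side is L{exp(-7*t)} = 1/(s + 7).
So (s^2 + 3*s - 2)Y = 1/(s + 7) + (-4).
Isolate Y and clear denominators.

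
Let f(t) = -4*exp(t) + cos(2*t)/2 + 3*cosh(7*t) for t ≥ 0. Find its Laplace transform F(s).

F(s) = s/(2*(s^2 + 4)) + 3*s/(s^2 - 49) - 4/(s - 1)

Apply the Laplace transform termwise.
(-4)·[L{e^(t)} = 1/(s - 1)]; (1/2)·[L{cos(2t)} = s/(s^2 + 4)]; (3)·[L{cosh(7t)} = s/(s^2 - 49)].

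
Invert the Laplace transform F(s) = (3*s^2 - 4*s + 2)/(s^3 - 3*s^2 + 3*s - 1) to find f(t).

Factor the denominator: s^3 - 3*s^2 + 3*s - 1 = (s - 1)^3.
Partial fraction decomposition gives [3/(s - 1)] + [2/(s - 1)^2] + [(s - 1)^(-3)].
Invert each term: 3/(s - 1) ↔ 3e^(t); 2/(s - 1)^2 ↔ 2t·e^(t); 1/(s - 1)^3 ↔ (1/2)t^2·e^(t).

f(t) = t^2*exp(t)/2 + 2*t*exp(t) + 3*exp(t)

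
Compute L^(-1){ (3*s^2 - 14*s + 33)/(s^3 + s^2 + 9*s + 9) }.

-4*sin(3*t) - 2*cos(3*t) + 5*exp(-t)

Factor the denominator: s^3 + s^2 + 9*s + 9 = (s + 1)*(s^2 + 9).
Partial fraction decomposition gives [5/(s + 1)] + [-2*s/(s^2 + 9)] + [-12/(s^2 + 9)].
Invert each term: 5/(s + 1) ↔ 5e^(-t); -2·s/(s^2 + 9) ↔ -2cos(3t); -4·3/(s^2 + 9) ↔ -4sin(3t).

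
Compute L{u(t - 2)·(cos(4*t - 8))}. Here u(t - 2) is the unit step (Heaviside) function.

s*exp(-2*s)/(s^2 + 16)

By the second shifting theorem, L{u(t - c)·g(t - c)} = e^(-cs)·G(s) with c = 2 and G(s) = L{g(t)}.
L{cos(4t)} = s/(s^2 + 16).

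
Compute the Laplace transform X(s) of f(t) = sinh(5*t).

L{sinh(5t)} = 5/(s^2 - 25).

X(s) = 5/(s^2 - 25)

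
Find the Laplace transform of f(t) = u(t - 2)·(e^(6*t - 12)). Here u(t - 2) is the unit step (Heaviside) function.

By the second shifting theorem, L{u(t - c)·g(t - c)} = e^(-cs)·G(s) with c = 2 and G(s) = L{g(t)}.
L{e^(6t)} = 1/(s - 6).

exp(-2*s)/(s - 6)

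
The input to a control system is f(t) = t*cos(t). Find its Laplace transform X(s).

L{cos(t)} = s/(s^2 + 1).
Then apply L{t·g(t)} = -d/ds[G(s)] with G(s) = s/(s^2 + 1):
differentiating 1 time and applying the sign gives (s - 1)*(s + 1)/(s^2 + 1)^2.

X(s) = (s - 1)*(s + 1)/(s^2 + 1)^2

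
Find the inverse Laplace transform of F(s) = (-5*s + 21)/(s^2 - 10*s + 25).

-4*t*exp(5*t) - 5*exp(5*t)

Factor the denominator: s^2 - 10*s + 25 = (s - 5)^2.
Partial fraction decomposition gives [-5/(s - 5)] + [-4/(s - 5)^2].
Invert each term: -5/(s - 5) ↔ -5e^(5t); -4/(s - 5)^2 ↔ -4t·e^(5t).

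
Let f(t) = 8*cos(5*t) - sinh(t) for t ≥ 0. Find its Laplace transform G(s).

The transform is linear, so treat each term independently.
(-1)·[L{sinh(t)} = 1/(s^2 - 1)]; (8)·[L{cos(5t)} = s/(s^2 + 25)].

G(s) = 8*s/(s^2 + 25) - 1/(s^2 - 1)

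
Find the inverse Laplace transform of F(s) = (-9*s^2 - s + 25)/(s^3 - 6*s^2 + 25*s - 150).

-5*exp(6*t) - 5*sin(5*t) - 4*cos(5*t)

Factor the denominator: s^3 - 6*s^2 + 25*s - 150 = (s - 6)*(s^2 + 25).
Partial fraction decomposition gives [-5/(s - 6)] + [-4*s/(s^2 + 25)] + [-25/(s^2 + 25)].
Invert each term: -5/(s - 6) ↔ -5e^(6t); -4·s/(s^2 + 25) ↔ -4cos(5t); -5·5/(s^2 + 25) ↔ -5sin(5t).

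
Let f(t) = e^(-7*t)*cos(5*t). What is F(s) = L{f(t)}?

F(s) = (s + 7)/((s + 7)^2 + 25)

L{cos(5t)} = s/(s^2 + 25).
By the first shifting theorem, multiplying by e^(-7t) replaces s with s + 7.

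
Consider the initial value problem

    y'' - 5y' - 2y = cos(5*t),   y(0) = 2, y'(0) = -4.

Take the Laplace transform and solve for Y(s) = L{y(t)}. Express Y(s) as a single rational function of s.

Y(s) = (2*s^3 - 14*s^2 + 51*s - 350)/(s^4 - 5*s^3 + 23*s^2 - 125*s - 50)

Apply the Laplace transform to the equation.
Using L{y''} = s^2 Y - s·y(0) - y'(0) and L{y'} = sY - y(0), with y(0) = 2, y'(0) = -4, the left side becomes (s^2 - 5*s - 2)Y - (2*s - 14).
The right side is L{cos(5*t)} = s/(s^2 + 25).
So (s^2 - 5*s - 2)Y = s/(s^2 + 25) + (2*s - 14).
Divide through and combine into a single rational function.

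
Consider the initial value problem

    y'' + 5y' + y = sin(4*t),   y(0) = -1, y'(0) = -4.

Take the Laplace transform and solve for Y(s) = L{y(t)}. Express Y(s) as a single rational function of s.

Laplace-transform each side.
The derivative rules (L{y''} = s^2 Y - s·y(0) - y'(0) and L{y'} = sY - y(0), with y(0) = -1, y'(0) = -4) turn the left side into (s^2 + 5*s + 1)Y - (-s - 9).
The right side is L{sin(4*t)} = 4/(s^2 + 16).
So (s^2 + 5*s + 1)Y = 4/(s^2 + 16) + (-s - 9).
Isolate Y and clear denominators.

Y(s) = (-s^3 - 9*s^2 - 16*s - 140)/(s^4 + 5*s^3 + 17*s^2 + 80*s + 16)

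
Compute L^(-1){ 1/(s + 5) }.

Since L{e^(-5t)} = 1/(s + 5), the inverse is exp(-5*t).

exp(-5*t)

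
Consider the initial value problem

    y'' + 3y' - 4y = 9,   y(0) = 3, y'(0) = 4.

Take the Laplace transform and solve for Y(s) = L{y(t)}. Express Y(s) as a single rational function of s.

Y(s) = (3*s^2 + 13*s + 9)/(s^3 + 3*s^2 - 4*s)

Take the Laplace transform of both sides.
With L{y''} = s^2 Y - s·y(0) - y'(0) and L{y'} = sY - y(0), with y(0) = 3, y'(0) = 4: the LHS transforms to (s^2 + 3*s - 4)Y - (3*s + 13).
The right side is L{9} = 9/s.
So (s^2 + 3*s - 4)Y = 9/s + (3*s + 13).
Solve for Y(s) and write it as one ratio of polynomials.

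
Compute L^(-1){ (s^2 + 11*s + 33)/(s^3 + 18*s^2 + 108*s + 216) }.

Factor the denominator: s^3 + 18*s^2 + 108*s + 216 = (s + 6)^3.
Partial fraction decomposition gives [1/(s + 6)] + [-1/(s + 6)^2] + [3/(s + 6)^3].
Invert each term: 1/(s + 6) ↔ e^(-6t); -1/(s + 6)^2 ↔ -t·e^(-6t); 3/(s + 6)^3 ↔ (3/2)t^2·e^(-6t).

3*t^2*exp(-6*t)/2 - t*exp(-6*t) + exp(-6*t)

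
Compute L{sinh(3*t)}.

L{sinh(3t)} = 3/(s^2 - 9).

3/(s^2 - 9)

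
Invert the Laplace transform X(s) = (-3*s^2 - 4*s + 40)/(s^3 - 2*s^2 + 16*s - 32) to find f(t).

f(t) = exp(2*t) - 3*sin(4*t) - 4*cos(4*t)

Factor the denominator: s^3 - 2*s^2 + 16*s - 32 = (s - 2)*(s^2 + 16).
Partial fraction decomposition gives [1/(s - 2)] + [-4*s/(s^2 + 16)] + [-12/(s^2 + 16)].
Invert each term: 1/(s - 2) ↔ e^(2t); -4·s/(s^2 + 16) ↔ -4cos(4t); -3·4/(s^2 + 16) ↔ -3sin(4t).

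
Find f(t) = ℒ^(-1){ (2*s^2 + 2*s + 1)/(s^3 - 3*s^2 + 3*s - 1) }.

Factor the denominator: s^3 - 3*s^2 + 3*s - 1 = (s - 1)^3.
Partial fraction decomposition gives [2/(s - 1)] + [6/(s - 1)^2] + [5/(s - 1)^3].
Invert each term: 2/(s - 1) ↔ 2e^(t); 6/(s - 1)^2 ↔ 6t·e^(t); 5/(s - 1)^3 ↔ (5/2)t^2·e^(t).

f(t) = 5*t^2*exp(t)/2 + 6*t*exp(t) + 2*exp(t)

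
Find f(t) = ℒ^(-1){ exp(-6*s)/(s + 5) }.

f(t) = Heaviside(t - 6)*(exp(-5*t + 30))

The factor e^(-6s) signals a time shift by c = 6 (second shifting theorem).
L{e^(-5t)} = 1/(s + 5), so L^-1{1/(s + 5)} = exp(-5*t).
Hence the inverse is u(t - 6) times that function evaluated at t - 6.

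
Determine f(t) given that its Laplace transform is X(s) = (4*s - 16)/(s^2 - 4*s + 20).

Complete the square in the denominator: s^2 - 4*s + 20 = (s - 2)^2 + 4^2.
Split the numerator to match: 4*s - 16 = 4·(s - 2) - 2·4.
Invert each term: 4·(s - 2)/((s - 2)^2 + 16) ↔ 4e^(2t)cos(4t); -2·4/((s - 2)^2 + 16) ↔ -2e^(2t)sin(4t).

f(t) = -2*exp(2*t)*sin(4*t) + 4*exp(2*t)*cos(4*t)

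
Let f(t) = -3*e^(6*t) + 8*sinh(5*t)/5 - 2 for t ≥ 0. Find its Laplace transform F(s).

F(s) = 8/(s^2 - 25) - 3/(s - 6) - 2/s

Apply the Laplace transform termwise.
(8/5)·[L{sinh(5t)} = 5/(s^2 - 25)]; L{-2} = -2/s; (-3)·[L{e^(6t)} = 1/(s - 6)].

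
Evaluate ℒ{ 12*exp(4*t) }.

L{12} = 12/s.
By the first shifting theorem, multiplying by e^(4t) replaces s with s - 4.

12/(s - 4)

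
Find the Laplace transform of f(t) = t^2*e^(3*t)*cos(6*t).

L{cos(6t)} = s/(s^2 + 36).
Multiplying by e^(3t) shifts s → s - 3, so L{e^(3*t)*cos(6*t)} = (s - 3)/((s - 3)^2 + 36).
Then apply L{t^2·g(t)} = (-1)^2 d^2/ds^2[G(s)] with G(s) = (s - 3)/((s - 3)^2 + 36):
differentiating 2 times and applying the sign gives 2*(s - 3)*(s^2 - 6*s - 99)/(s^2 - 6*s + 45)^3.

2*(s - 3)*(s^2 - 6*s - 99)/(s^2 - 6*s + 45)^3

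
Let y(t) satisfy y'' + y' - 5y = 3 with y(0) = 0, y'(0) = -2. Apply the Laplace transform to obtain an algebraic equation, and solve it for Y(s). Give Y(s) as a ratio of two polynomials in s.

Laplace-transform each side.
The derivative rules (L{y''} = s^2 Y - s·y(0) - y'(0) and L{y'} = sY - y(0), with y(0) = 0, y'(0) = -2) turn the left side into (s^2 + s - 5)Y - (-2).
The right side is L{3} = 3/s.
So (s^2 + s - 5)Y = 3/s + (-2).
Isolate Y and clear denominators.

Y(s) = (-2*s + 3)/(s^3 + s^2 - 5*s)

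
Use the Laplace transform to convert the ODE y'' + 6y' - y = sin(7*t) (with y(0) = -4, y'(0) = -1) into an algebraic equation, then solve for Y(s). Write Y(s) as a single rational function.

Y(s) = (-4*s^3 - 25*s^2 - 196*s - 1218)/(s^4 + 6*s^3 + 48*s^2 + 294*s - 49)

Laplace-transform each side.
The derivative rules (L{y''} = s^2 Y - s·y(0) - y'(0) and L{y'} = sY - y(0), with y(0) = -4, y'(0) = -1) turn the left side into (s^2 + 6*s - 1)Y - (-4*s - 25).
The right side is L{sin(7*t)} = 7/(s^2 + 49).
So (s^2 + 6*s - 1)Y = 7/(s^2 + 49) + (-4*s - 25).
Divide through and combine into a single rational function.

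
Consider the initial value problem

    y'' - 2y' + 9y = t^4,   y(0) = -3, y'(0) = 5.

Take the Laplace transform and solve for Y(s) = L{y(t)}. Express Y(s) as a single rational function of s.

Y(s) = (-3*s^6 + 11*s^5 + 24)/(s^7 - 2*s^6 + 9*s^5)

Laplace-transform each side.
The derivative rules (L{y''} = s^2 Y - s·y(0) - y'(0) and L{y'} = sY - y(0), with y(0) = -3, y'(0) = 5) turn the left side into (s^2 - 2*s + 9)Y - (-3*s + 11).
The right side is L{t^4} = 24/s^5.
So (s^2 - 2*s + 9)Y = 24/s^5 + (-3*s + 11).
Solve for Y(s) and write it as one ratio of polynomials.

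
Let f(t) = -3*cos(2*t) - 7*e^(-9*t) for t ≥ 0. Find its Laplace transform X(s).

The transform is linear, so treat each term independently.
(-7)·[L{e^(-9t)} = 1/(s + 9)]; (-3)·[L{cos(2t)} = s/(s^2 + 4)].

X(s) = -3*s/(s^2 + 4) - 7/(s + 9)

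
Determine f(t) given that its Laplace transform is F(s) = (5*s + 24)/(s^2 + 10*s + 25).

f(t) = -t*exp(-5*t) + 5*exp(-5*t)

Factor the denominator: s^2 + 10*s + 25 = (s + 5)^2.
Partial fraction decomposition gives [5/(s + 5)] + [-1/(s + 5)^2].
Invert each term: 5/(s + 5) ↔ 5e^(-5t); -1/(s + 5)^2 ↔ -t·e^(-5t).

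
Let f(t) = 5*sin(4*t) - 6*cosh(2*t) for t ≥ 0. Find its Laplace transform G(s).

By linearity of the Laplace transform, transform each term separately.
(-6)·[L{cosh(2t)} = s/(s^2 - 4)]; (5)·[L{sin(4t)} = 4/(s^2 + 16)].

G(s) = -6*s/(s^2 - 4) + 20/(s^2 + 16)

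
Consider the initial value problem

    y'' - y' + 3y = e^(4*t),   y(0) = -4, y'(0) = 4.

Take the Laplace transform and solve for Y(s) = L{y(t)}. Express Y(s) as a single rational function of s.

Y(s) = (-4*s^2 + 24*s - 31)/(s^3 - 5*s^2 + 7*s - 12)

Laplace-transform each side.
Using L{y''} = s^2 Y - s·y(0) - y'(0) and L{y'} = sY - y(0), with y(0) = -4, y'(0) = 4, the left side becomes (s^2 - s + 3)Y - (-4*s + 8).
The right side is L{e^(4*t)} = 1/(s - 4).
So (s^2 - s + 3)Y = 1/(s - 4) + (-4*s + 8).
Isolate Y and clear denominators.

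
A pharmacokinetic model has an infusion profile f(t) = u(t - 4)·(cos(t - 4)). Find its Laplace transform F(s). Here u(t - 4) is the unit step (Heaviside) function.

By the second shifting theorem, L{u(t - c)·g(t - c)} = e^(-cs)·G(s) with c = 4 and G(s) = L{g(t)}.
L{cos(t)} = s/(s^2 + 1).

F(s) = s*exp(-4*s)/(s^2 + 1)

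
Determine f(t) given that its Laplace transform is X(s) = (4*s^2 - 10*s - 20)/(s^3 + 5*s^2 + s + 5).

Factor the denominator: s^3 + 5*s^2 + s + 5 = (s + 5)*(s^2 + 1).
Partial fraction decomposition gives [5/(s + 5)] + [-s/(s^2 + 1)] + [-5/(s^2 + 1)].
Invert each term: 5/(s + 5) ↔ 5e^(-5t); -1·s/(s^2 + 1) ↔ -cos(t); -5·1/(s^2 + 1) ↔ -5sin(t).

f(t) = -5*sin(t) - cos(t) + 5*exp(-5*t)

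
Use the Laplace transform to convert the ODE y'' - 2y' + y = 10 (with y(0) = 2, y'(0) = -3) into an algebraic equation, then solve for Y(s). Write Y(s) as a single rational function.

Take the Laplace transform of both sides.
Using L{y''} = s^2 Y - s·y(0) - y'(0) and L{y'} = sY - y(0), with y(0) = 2, y'(0) = -3, the left side becomes (s^2 - 2*s + 1)Y - (2*s - 7).
The right side is L{10} = 10/s.
So (s^2 - 2*s + 1)Y = 10/s + (2*s - 7).
Divide through and combine into a single rational function.

Y(s) = (2*s^2 - 7*s + 10)/(s^3 - 2*s^2 + s)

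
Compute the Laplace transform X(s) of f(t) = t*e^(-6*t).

X(s) = (s + 6)^(-2)

L{e^(-6t)} = 1/(s + 6).
Then apply L{t·g(t)} = -d/ds[G(s)] with G(s) = 1/(s + 6):
differentiating 1 time and applying the sign gives (s + 6)^(-2).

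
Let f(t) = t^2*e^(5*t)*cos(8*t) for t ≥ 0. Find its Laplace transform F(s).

F(s) = 2*(s - 5)*(s^2 - 10*s - 167)/(s^2 - 10*s + 89)^3

L{cos(8t)} = s/(s^2 + 64).
Multiplying by e^(5t) shifts s → s - 5, so L{e^(5*t)*cos(8*t)} = (s - 5)/((s - 5)^2 + 64).
Then apply L{t^2·g(t)} = (-1)^2 d^2/ds^2[G(s)] with G(s) = (s - 5)/((s - 5)^2 + 64):
differentiating 2 times and applying the sign gives 2*(s - 5)*(s^2 - 10*s - 167)/(s^2 - 10*s + 89)^3.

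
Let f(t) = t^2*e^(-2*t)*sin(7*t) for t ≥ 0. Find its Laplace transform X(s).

X(s) = 14*(3*s^2 + 12*s - 37)/(s^2 + 4*s + 53)^3

L{sin(7t)} = 7/(s^2 + 49).
Multiplying by e^(-2t) shifts s → s + 2, so L{e^(-2*t)*sin(7*t)} = 7/((s + 2)^2 + 49).
Then apply L{t^2·g(t)} = (-1)^2 d^2/ds^2[G(s)] with G(s) = 7/((s + 2)^2 + 49):
differentiating 2 times and applying the sign gives 14*(3*s^2 + 12*s - 37)/(s^2 + 4*s + 53)^3.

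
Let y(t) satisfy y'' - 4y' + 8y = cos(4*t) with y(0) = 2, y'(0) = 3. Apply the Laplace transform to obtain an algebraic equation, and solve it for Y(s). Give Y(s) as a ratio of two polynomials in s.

Y(s) = (2*s^3 - 5*s^2 + 33*s - 80)/(s^4 - 4*s^3 + 24*s^2 - 64*s + 128)

Take the Laplace transform of both sides.
The derivative rules (L{y''} = s^2 Y - s·y(0) - y'(0) and L{y'} = sY - y(0), with y(0) = 2, y'(0) = 3) turn the left side into (s^2 - 4*s + 8)Y - (2*s - 5).
The right side is L{cos(4*t)} = s/(s^2 + 16).
So (s^2 - 4*s + 8)Y = s/(s^2 + 16) + (2*s - 5).
Divide through and combine into a single rational function.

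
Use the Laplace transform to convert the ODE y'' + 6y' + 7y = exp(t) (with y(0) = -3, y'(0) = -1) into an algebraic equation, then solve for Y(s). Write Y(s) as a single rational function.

Y(s) = (-3*s^2 - 16*s + 20)/(s^3 + 5*s^2 + s - 7)

Laplace-transform each side.
Using L{y''} = s^2 Y - s·y(0) - y'(0) and L{y'} = sY - y(0), with y(0) = -3, y'(0) = -1, the left side becomes (s^2 + 6*s + 7)Y - (-3*s - 19).
The right side is L{exp(t)} = 1/(s - 1).
So (s^2 + 6*s + 7)Y = 1/(s - 1) + (-3*s - 19).
Divide through and combine into a single rational function.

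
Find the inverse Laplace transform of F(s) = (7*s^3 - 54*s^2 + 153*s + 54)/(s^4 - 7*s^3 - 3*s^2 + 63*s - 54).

Factor the denominator: s^4 - 7*s^3 - 3*s^2 + 63*s - 54 = (s - 6)*(s - 3)*(s - 1)*(s + 3).
Partial fraction decomposition gives [4/(s - 6)] + [5/(s + 3)] + [-6/(s - 3)] + [4/(s - 1)].
Invert each term: 4/(s - 6) ↔ 4e^(6t); 5/(s + 3) ↔ 5e^(-3t); -6/(s - 3) ↔ -6e^(3t); 4/(s - 1) ↔ 4e^(t).

4*exp(6*t) - 6*exp(3*t) + 4*exp(t) + 5*exp(-3*t)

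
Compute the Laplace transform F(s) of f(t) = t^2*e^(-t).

L{e^(-t)} = 1/(s + 1).
Then apply L{t^2·g(t)} = (-1)^2 d^2/ds^2[G(s)] with G(s) = 1/(s + 1):
differentiating 2 times and applying the sign gives 2/(s + 1)^3.

F(s) = 2/(s + 1)^3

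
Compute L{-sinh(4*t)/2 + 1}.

-2/(s^2 - 16) + 1/s

By linearity of the Laplace transform, transform each term separately.
L{1} = 1/s; (-1/2)·[L{sinh(4t)} = 4/(s^2 - 16)].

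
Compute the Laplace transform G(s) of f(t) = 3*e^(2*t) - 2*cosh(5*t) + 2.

G(s) = -2*s/(s^2 - 25) + 3/(s - 2) + 2/s

Apply the Laplace transform termwise.
(3)·[L{e^(2t)} = 1/(s - 2)]; L{2} = 2/s; (-2)·[L{cosh(5t)} = s/(s^2 - 25)].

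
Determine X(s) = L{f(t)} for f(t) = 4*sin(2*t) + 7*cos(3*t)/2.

X(s) = 7*s/(2*(s^2 + 9)) + 8/(s^2 + 4)

By linearity of the Laplace transform, transform each term separately.
(4)·[L{sin(2t)} = 2/(s^2 + 4)]; (7/2)·[L{cos(3t)} = s/(s^2 + 9)].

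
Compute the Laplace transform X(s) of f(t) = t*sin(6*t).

X(s) = 12*s/(s^2 + 36)^2

L{sin(6t)} = 6/(s^2 + 36).
Then apply L{t·g(t)} = -d/ds[G(s)] with G(s) = 6/(s^2 + 36):
differentiating 1 time and applying the sign gives 12*s/(s^2 + 36)^2.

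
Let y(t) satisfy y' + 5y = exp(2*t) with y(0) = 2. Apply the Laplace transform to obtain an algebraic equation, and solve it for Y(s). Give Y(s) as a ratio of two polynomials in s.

Laplace-transform each side.
The derivative rules (L{y'} = sY - y(0) = sY - 2) turn the left side into (s + 5)Y - (2).
The right side is L{exp(2*t)} = 1/(s - 2).
So (s + 5)Y = 1/(s - 2) + (2).
Isolate Y and clear denominators.

Y(s) = (2*s - 3)/(s^2 + 3*s - 10)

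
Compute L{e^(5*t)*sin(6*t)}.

6/((s - 5)^2 + 36)

L{sin(6t)} = 6/(s^2 + 36).
By the first shifting theorem, multiplying by e^(5t) replaces s with s - 5.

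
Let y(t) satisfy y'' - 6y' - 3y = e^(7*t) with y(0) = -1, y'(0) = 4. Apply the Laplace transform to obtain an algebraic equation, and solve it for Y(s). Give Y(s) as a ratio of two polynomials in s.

Take the Laplace transform of both sides.
With L{y''} = s^2 Y - s·y(0) - y'(0) and L{y'} = sY - y(0), with y(0) = -1, y'(0) = 4: the LHS transforms to (s^2 - 6*s - 3)Y - (-s + 10).
The right side is L{e^(7*t)} = 1/(s - 7).
So (s^2 - 6*s - 3)Y = 1/(s - 7) + (-s + 10).
Isolate Y and clear denominators.

Y(s) = (-s^2 + 17*s - 69)/(s^3 - 13*s^2 + 39*s + 21)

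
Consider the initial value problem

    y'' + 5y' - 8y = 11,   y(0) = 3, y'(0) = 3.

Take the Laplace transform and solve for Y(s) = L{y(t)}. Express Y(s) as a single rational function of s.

Y(s) = (3*s^2 + 18*s + 11)/(s^3 + 5*s^2 - 8*s)

Laplace-transform each side.
With L{y''} = s^2 Y - s·y(0) - y'(0) and L{y'} = sY - y(0), with y(0) = 3, y'(0) = 3: the LHS transforms to (s^2 + 5*s - 8)Y - (3*s + 18).
The right side is L{11} = 11/s.
So (s^2 + 5*s - 8)Y = 11/s + (3*s + 18).
Isolate Y and clear denominators.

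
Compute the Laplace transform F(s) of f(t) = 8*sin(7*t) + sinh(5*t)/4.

By linearity of the Laplace transform, transform each term separately.
(8)·[L{sin(7t)} = 7/(s^2 + 49)]; (1/4)·[L{sinh(5t)} = 5/(s^2 - 25)].

F(s) = 56/(s^2 + 49) + 5/(4*(s^2 - 25))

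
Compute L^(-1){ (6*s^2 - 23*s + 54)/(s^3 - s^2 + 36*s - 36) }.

Factor the denominator: s^3 - s^2 + 36*s - 36 = (s - 1)*(s^2 + 36).
Partial fraction decomposition gives [1/(s - 1)] + [5*s/(s^2 + 36)] + [-18/(s^2 + 36)].
Invert each term: 1/(s - 1) ↔ e^(t); 5·s/(s^2 + 36) ↔ 5cos(6t); -3·6/(s^2 + 36) ↔ -3sin(6t).

exp(t) - 3*sin(6*t) + 5*cos(6*t)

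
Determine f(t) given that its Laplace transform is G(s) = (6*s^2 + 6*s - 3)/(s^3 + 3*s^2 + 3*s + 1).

f(t) = -3*t^2*exp(-t)/2 - 6*t*exp(-t) + 6*exp(-t)

Factor the denominator: s^3 + 3*s^2 + 3*s + 1 = (s + 1)^3.
Partial fraction decomposition gives [6/(s + 1)] + [-6/(s + 1)^2] + [-3/(s + 1)^3].
Invert each term: 6/(s + 1) ↔ 6e^(-t); -6/(s + 1)^2 ↔ -6t·e^(-t); -3/(s + 1)^3 ↔ (-3/2)t^2·e^(-t).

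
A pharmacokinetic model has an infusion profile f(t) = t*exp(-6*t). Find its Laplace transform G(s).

L{e^(-6t)} = 1/(s + 6).
Then apply L{t·g(t)} = -d/ds[H(s)] with H(s) = 1/(s + 6):
differentiating 1 time and applying the sign gives (s + 6)^(-2).

G(s) = (s + 6)^(-2)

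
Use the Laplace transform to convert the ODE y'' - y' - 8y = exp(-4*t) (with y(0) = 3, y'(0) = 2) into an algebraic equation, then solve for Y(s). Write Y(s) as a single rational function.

Apply the Laplace transform to the equation.
The derivative rules (L{y''} = s^2 Y - s·y(0) - y'(0) and L{y'} = sY - y(0), with y(0) = 3, y'(0) = 2) turn the left side into (s^2 - s - 8)Y - (3*s - 1).
The right side is L{exp(-4*t)} = 1/(s + 4).
So (s^2 - s - 8)Y = 1/(s + 4) + (3*s - 1).
Divide through and combine into a single rational function.

Y(s) = (3*s^2 + 11*s - 3)/(s^3 + 3*s^2 - 12*s - 32)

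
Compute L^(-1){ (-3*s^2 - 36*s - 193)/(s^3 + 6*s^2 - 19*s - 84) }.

-5*exp(4*t) + 4*exp(-3*t) - 2*exp(-7*t)

Factor the denominator: s^3 + 6*s^2 - 19*s - 84 = (s - 4)*(s + 3)*(s + 7).
Partial fraction decomposition gives [-5/(s - 4)] + [-2/(s + 7)] + [4/(s + 3)].
Invert each term: -5/(s - 4) ↔ -5e^(4t); -2/(s + 7) ↔ -2e^(-7t); 4/(s + 3) ↔ 4e^(-3t).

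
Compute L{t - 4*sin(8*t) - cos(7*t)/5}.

-s/(5*(s^2 + 49)) - 32/(s^2 + 64) + s^(-2)

The transform is linear, so treat each term independently.
(-1/5)·[L{cos(7t)} = s/(s^2 + 49)]; L{t} = 1!/s^2 = 1/s^2; (-4)·[L{sin(8t)} = 8/(s^2 + 64)].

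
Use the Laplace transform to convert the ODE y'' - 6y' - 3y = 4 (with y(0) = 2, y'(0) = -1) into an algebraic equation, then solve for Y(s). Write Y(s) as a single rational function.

Y(s) = (2*s^2 - 13*s + 4)/(s^3 - 6*s^2 - 3*s)

Take the Laplace transform of both sides.
With L{y''} = s^2 Y - s·y(0) - y'(0) and L{y'} = sY - y(0), with y(0) = 2, y'(0) = -1: the LHS transforms to (s^2 - 6*s - 3)Y - (2*s - 13).
The right side is L{4} = 4/s.
So (s^2 - 6*s - 3)Y = 4/s + (2*s - 13).
Solve for Y(s) and write it as one ratio of polynomials.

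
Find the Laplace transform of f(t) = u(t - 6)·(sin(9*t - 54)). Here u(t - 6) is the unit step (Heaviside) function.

9*exp(-6*s)/(s^2 + 81)

By the second shifting theorem, L{u(t - c)·g(t - c)} = e^(-cs)·G(s) with c = 6 and G(s) = L{g(t)}.
L{sin(9t)} = 9/(s^2 + 81).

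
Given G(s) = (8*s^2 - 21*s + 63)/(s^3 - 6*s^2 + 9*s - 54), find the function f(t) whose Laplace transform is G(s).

Factor the denominator: s^3 - 6*s^2 + 9*s - 54 = (s - 6)*(s^2 + 9).
Partial fraction decomposition gives [5/(s - 6)] + [3*s/(s^2 + 9)] + [-3/(s^2 + 9)].
Invert each term: 5/(s - 6) ↔ 5e^(6t); 3·s/(s^2 + 9) ↔ 3cos(3t); -1·3/(s^2 + 9) ↔ -sin(3t).

f(t) = 5*exp(6*t) - sin(3*t) + 3*cos(3*t)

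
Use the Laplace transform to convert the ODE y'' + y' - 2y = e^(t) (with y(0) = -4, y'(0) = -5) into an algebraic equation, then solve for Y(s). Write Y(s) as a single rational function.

Y(s) = (-4*s^2 - 5*s + 10)/(s^3 - 3*s + 2)

Laplace-transform each side.
With L{y''} = s^2 Y - s·y(0) - y'(0) and L{y'} = sY - y(0), with y(0) = -4, y'(0) = -5: the LHS transforms to (s^2 + s - 2)Y - (-4*s - 9).
The right side is L{e^(t)} = 1/(s - 1).
So (s^2 + s - 2)Y = 1/(s - 1) + (-4*s - 9).
Divide through and combine into a single rational function.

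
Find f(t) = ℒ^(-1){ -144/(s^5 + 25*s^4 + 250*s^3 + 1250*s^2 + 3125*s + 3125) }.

f(t) = -6*t^4*exp(-5*t)

Rewrite the denominator: s^5 + 25*s^4 + 250*s^3 + 1250*s^2 + 3125*s + 3125 = (s + 5)^5.
The form in (s + 5) signals a first-shifting-theorem factor e^(-5t).
Since L{t^4} = 4!/s^5 = 24/s^5, the inverse is t^4*e^(-5*t), scaled by -6.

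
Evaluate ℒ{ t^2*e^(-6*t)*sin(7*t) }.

14*(3*s^2 + 36*s + 59)/(s^2 + 12*s + 85)^3

L{sin(7t)} = 7/(s^2 + 49).
Multiplying by e^(-6t) shifts s → s + 6, so L{e^(-6*t)*sin(7*t)} = 7/((s + 6)^2 + 49).
Then apply L{t^2·g(t)} = (-1)^2 d^2/ds^2[G(s)] with G(s) = 7/((s + 6)^2 + 49):
differentiating 2 times and applying the sign gives 14*(3*s^2 + 36*s + 59)/(s^2 + 12*s + 85)^3.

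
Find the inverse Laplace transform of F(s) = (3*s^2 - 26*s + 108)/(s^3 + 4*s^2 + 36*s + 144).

-3*sin(6*t) - 2*cos(6*t) + 5*exp(-4*t)

Factor the denominator: s^3 + 4*s^2 + 36*s + 144 = (s + 4)*(s^2 + 36).
Partial fraction decomposition gives [5/(s + 4)] + [-2*s/(s^2 + 36)] + [-18/(s^2 + 36)].
Invert each term: 5/(s + 4) ↔ 5e^(-4t); -2·s/(s^2 + 36) ↔ -2cos(6t); -3·6/(s^2 + 36) ↔ -3sin(6t).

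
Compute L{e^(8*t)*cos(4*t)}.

L{cos(4t)} = s/(s^2 + 16).
By the first shifting theorem, multiplying by e^(8t) replaces s with s - 8.

(s - 8)/((s - 8)^2 + 16)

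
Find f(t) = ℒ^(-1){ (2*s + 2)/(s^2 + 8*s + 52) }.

Complete the square in the denominator: s^2 + 8*s + 52 = (s + 4)^2 + 6^2.
Split the numerator to match: 2*s + 2 = 2·(s + 4) - 1·6.
Invert each term: 2·(s + 4)/((s + 4)^2 + 36) ↔ 2e^(-4t)cos(6t); -1·6/((s + 4)^2 + 36) ↔ -e^(-4t)sin(6t).

f(t) = -exp(-4*t)*sin(6*t) + 2*exp(-4*t)*cos(6*t)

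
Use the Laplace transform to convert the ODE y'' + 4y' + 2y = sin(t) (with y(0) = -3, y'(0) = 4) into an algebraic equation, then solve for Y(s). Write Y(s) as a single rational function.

Transform both sides with L{·}.
The derivative rules (L{y''} = s^2 Y - s·y(0) - y'(0) and L{y'} = sY - y(0), with y(0) = -3, y'(0) = 4) turn the left side into (s^2 + 4*s + 2)Y - (-3*s - 8).
The right side is L{sin(t)} = 1/(s^2 + 1).
So (s^2 + 4*s + 2)Y = 1/(s^2 + 1) + (-3*s - 8).
Divide through and combine into a single rational function.

Y(s) = (-3*s^3 - 8*s^2 - 3*s - 7)/(s^4 + 4*s^3 + 3*s^2 + 4*s + 2)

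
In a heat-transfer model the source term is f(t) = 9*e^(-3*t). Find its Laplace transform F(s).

L{9} = 9/s.
By the first shifting theorem, multiplying by e^(-3t) replaces s with s + 3.

F(s) = 9/(s + 3)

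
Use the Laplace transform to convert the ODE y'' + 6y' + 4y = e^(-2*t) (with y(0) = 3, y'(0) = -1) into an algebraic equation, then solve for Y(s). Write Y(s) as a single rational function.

Y(s) = (3*s^2 + 23*s + 35)/(s^3 + 8*s^2 + 16*s + 8)

Apply the Laplace transform to the equation.
Using L{y''} = s^2 Y - s·y(0) - y'(0) and L{y'} = sY - y(0), with y(0) = 3, y'(0) = -1, the left side becomes (s^2 + 6*s + 4)Y - (3*s + 17).
The right side is L{e^(-2*t)} = 1/(s + 2).
So (s^2 + 6*s + 4)Y = 1/(s + 2) + (3*s + 17).
Solve for Y(s) and write it as one ratio of polynomials.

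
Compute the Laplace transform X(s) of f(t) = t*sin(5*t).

L{sin(5t)} = 5/(s^2 + 25).
Then apply L{t·g(t)} = -d/ds[G(s)] with G(s) = 5/(s^2 + 25):
differentiating 1 time and applying the sign gives 10*s/(s^2 + 25)^2.

X(s) = 10*s/(s^2 + 25)^2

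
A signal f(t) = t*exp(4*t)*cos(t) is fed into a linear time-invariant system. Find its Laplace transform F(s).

F(s) = (s - 5)*(s - 3)/(s^2 - 8*s + 17)^2

L{cos(t)} = s/(s^2 + 1).
Multiplying by e^(4t) shifts s → s - 4, so L{exp(4*t)*cos(t)} = (s - 4)/((s - 4)^2 + 1).
Then apply L{t·g(t)} = -d/ds[G(s)] with G(s) = (s - 4)/((s - 4)^2 + 1):
differentiating 1 time and applying the sign gives (s - 5)*(s - 3)/(s^2 - 8*s + 17)^2.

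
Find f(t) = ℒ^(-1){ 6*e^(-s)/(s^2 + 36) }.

The factor e^(-s) signals a time shift by c = 1 (second shifting theorem).
L{sin(6t)} = 6/(s^2 + 36), so L^-1{6/(s^2 + 36)} = sin(6*t).
Hence the inverse is u(t - 1) times that function evaluated at t - 1.

f(t) = Heaviside(t - 1)*(sin(6*t - 6))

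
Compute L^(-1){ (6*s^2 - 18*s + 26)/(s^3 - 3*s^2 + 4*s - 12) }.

2*exp(3*t) - 3*sin(2*t) + 4*cos(2*t)

Factor the denominator: s^3 - 3*s^2 + 4*s - 12 = (s - 3)*(s^2 + 4).
Partial fraction decomposition gives [2/(s - 3)] + [4*s/(s^2 + 4)] + [-6/(s^2 + 4)].
Invert each term: 2/(s - 3) ↔ 2e^(3t); 4·s/(s^2 + 4) ↔ 4cos(2t); -3·2/(s^2 + 4) ↔ -3sin(2t).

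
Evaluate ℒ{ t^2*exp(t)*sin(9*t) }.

L{sin(9t)} = 9/(s^2 + 81).
Multiplying by e^(t) shifts s → s - 1, so L{exp(t)*sin(9*t)} = 9/((s - 1)^2 + 81).
Then apply L{t^2·g(t)} = (-1)^2 d^2/ds^2[G(s)] with G(s) = 9/((s - 1)^2 + 81):
differentiating 2 times and applying the sign gives 54*(s^2 - 2*s - 26)/(s^2 - 2*s + 82)^3.

54*(s^2 - 2*s - 26)/(s^2 - 2*s + 82)^3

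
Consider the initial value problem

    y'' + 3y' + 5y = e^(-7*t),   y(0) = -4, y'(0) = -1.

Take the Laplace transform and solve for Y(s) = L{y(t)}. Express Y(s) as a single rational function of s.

Take the Laplace transform of both sides.
Using L{y''} = s^2 Y - s·y(0) - y'(0) and L{y'} = sY - y(0), with y(0) = -4, y'(0) = -1, the left side becomes (s^2 + 3*s + 5)Y - (-4*s - 13).
The right side is L{e^(-7*t)} = 1/(s + 7).
So (s^2 + 3*s + 5)Y = 1/(s + 7) + (-4*s - 13).
Isolate Y and clear denominators.

Y(s) = (-4*s^2 - 41*s - 90)/(s^3 + 10*s^2 + 26*s + 35)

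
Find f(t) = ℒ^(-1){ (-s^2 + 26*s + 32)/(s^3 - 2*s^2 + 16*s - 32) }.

Factor the denominator: s^3 - 2*s^2 + 16*s - 32 = (s - 2)*(s^2 + 16).
Partial fraction decomposition gives [4/(s - 2)] + [-5*s/(s^2 + 16)] + [16/(s^2 + 16)].
Invert each term: 4/(s - 2) ↔ 4e^(2t); -5·s/(s^2 + 16) ↔ -5cos(4t); 4·4/(s^2 + 16) ↔ 4sin(4t).

f(t) = 4*exp(2*t) + 4*sin(4*t) - 5*cos(4*t)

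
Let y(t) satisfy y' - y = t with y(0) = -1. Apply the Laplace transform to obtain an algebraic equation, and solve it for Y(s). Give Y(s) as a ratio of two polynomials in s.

Y(s) = (-s - 1)/s^2

Laplace-transform each side.
The derivative rules (L{y'} = sY - y(0) = sY - (-1)) turn the left side into (s - 1)Y - (-1).
The right side is L{t} = s^(-2).
So (s - 1)Y = s^(-2) + (-1).
Isolate Y and clear denominators.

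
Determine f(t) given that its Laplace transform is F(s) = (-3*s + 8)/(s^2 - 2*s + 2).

f(t) = 5*exp(t)*sin(t) - 3*exp(t)*cos(t)

Complete the square in the denominator: s^2 - 2*s + 2 = (s - 1)^2 + 1^2.
Split the numerator to match: -3*s + 8 = -3·(s - 1) + 5·1.
Invert each term: -3·(s - 1)/((s - 1)^2 + 1) ↔ -3e^(t)cos(t); 5·1/((s - 1)^2 + 1) ↔ 5e^(t)sin(t).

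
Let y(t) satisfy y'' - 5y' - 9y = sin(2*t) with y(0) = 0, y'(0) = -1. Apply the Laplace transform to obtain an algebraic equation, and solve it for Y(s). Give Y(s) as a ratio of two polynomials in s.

Transform both sides with L{·}.
The derivative rules (L{y''} = s^2 Y - s·y(0) - y'(0) and L{y'} = sY - y(0), with y(0) = 0, y'(0) = -1) turn the left side into (s^2 - 5*s - 9)Y - (-1).
The right side is L{sin(2*t)} = 2/(s^2 + 4).
So (s^2 - 5*s - 9)Y = 2/(s^2 + 4) + (-1).
Divide through and combine into a single rational function.

Y(s) = (-s^2 - 2)/(s^4 - 5*s^3 - 5*s^2 - 20*s - 36)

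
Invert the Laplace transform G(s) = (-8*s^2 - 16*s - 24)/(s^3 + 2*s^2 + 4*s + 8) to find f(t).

f(t) = -3*sin(2*t) - 5*cos(2*t) - 3*exp(-2*t)

Factor the denominator: s^3 + 2*s^2 + 4*s + 8 = (s + 2)*(s^2 + 4).
Partial fraction decomposition gives [-3/(s + 2)] + [-5*s/(s^2 + 4)] + [-6/(s^2 + 4)].
Invert each term: -3/(s + 2) ↔ -3e^(-2t); -5·s/(s^2 + 4) ↔ -5cos(2t); -3·2/(s^2 + 4) ↔ -3sin(2t).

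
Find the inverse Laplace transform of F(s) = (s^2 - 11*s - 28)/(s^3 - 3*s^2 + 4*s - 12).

Factor the denominator: s^3 - 3*s^2 + 4*s - 12 = (s - 3)*(s^2 + 4).
Partial fraction decomposition gives [-4/(s - 3)] + [5*s/(s^2 + 4)] + [4/(s^2 + 4)].
Invert each term: -4/(s - 3) ↔ -4e^(3t); 5·s/(s^2 + 4) ↔ 5cos(2t); 2·2/(s^2 + 4) ↔ 2sin(2t).

-4*exp(3*t) + 2*sin(2*t) + 5*cos(2*t)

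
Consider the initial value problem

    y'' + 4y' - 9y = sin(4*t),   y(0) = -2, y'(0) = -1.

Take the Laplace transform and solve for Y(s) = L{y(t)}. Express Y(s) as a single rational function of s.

Take the Laplace transform of both sides.
The derivative rules (L{y''} = s^2 Y - s·y(0) - y'(0) and L{y'} = sY - y(0), with y(0) = -2, y'(0) = -1) turn the left side into (s^2 + 4*s - 9)Y - (-2*s - 9).
The right side is L{sin(4*t)} = 4/(s^2 + 16).
So (s^2 + 4*s - 9)Y = 4/(s^2 + 16) + (-2*s - 9).
Isolate Y and clear denominators.

Y(s) = (-2*s^3 - 9*s^2 - 32*s - 140)/(s^4 + 4*s^3 + 7*s^2 + 64*s - 144)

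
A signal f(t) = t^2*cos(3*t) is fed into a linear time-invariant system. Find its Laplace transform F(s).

F(s) = 2*s*(s^2 - 27)/(s^2 + 9)^3

L{cos(3t)} = s/(s^2 + 9).
Then apply L{t^2·g(t)} = (-1)^2 d^2/ds^2[G(s)] with G(s) = s/(s^2 + 9):
differentiating 2 times and applying the sign gives 2*s*(s^2 - 27)/(s^2 + 9)^3.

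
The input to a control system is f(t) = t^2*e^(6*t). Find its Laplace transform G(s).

L{e^(6t)} = 1/(s - 6).
Then apply L{t^2·g(t)} = (-1)^2 d^2/ds^2[H(s)] with H(s) = 1/(s - 6):
differentiating 2 times and applying the sign gives 2/(s - 6)^3.

G(s) = 2/(s - 6)^3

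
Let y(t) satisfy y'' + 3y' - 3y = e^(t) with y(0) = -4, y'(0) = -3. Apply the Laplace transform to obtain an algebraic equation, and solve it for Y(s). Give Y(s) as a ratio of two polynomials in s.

Y(s) = (-4*s^2 - 11*s + 16)/(s^3 + 2*s^2 - 6*s + 3)

Transform both sides with L{·}.
The derivative rules (L{y''} = s^2 Y - s·y(0) - y'(0) and L{y'} = sY - y(0), with y(0) = -4, y'(0) = -3) turn the left side into (s^2 + 3*s - 3)Y - (-4*s - 15).
The right side is L{e^(t)} = 1/(s - 1).
So (s^2 + 3*s - 3)Y = 1/(s - 1) + (-4*s - 15).
Divide through and combine into a single rational function.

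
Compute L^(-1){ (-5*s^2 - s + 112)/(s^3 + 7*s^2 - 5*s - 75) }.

t*exp(-5*t) + exp(3*t) - 6*exp(-5*t)

Factor the denominator: s^3 + 7*s^2 - 5*s - 75 = (s - 3)*(s + 5)^2.
Partial fraction decomposition gives [-6/(s + 5)] + [(s + 5)^(-2)] + [1/(s - 3)].
Invert each term: -6/(s + 5) ↔ -6e^(-5t); 1/(s + 5)^2 ↔ t·e^(-5t); 1/(s - 3) ↔ e^(3t).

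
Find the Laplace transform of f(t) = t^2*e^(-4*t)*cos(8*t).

2*(s + 4)*(s^2 + 8*s - 176)/(s^2 + 8*s + 80)^3

L{cos(8t)} = s/(s^2 + 64).
Multiplying by e^(-4t) shifts s → s + 4, so L{e^(-4*t)*cos(8*t)} = (s + 4)/((s + 4)^2 + 64).
Then apply L{t^2·g(t)} = (-1)^2 d^2/ds^2[G(s)] with G(s) = (s + 4)/((s + 4)^2 + 64):
differentiating 2 times and applying the sign gives 2*(s + 4)*(s^2 + 8*s - 176)/(s^2 + 8*s + 80)^3.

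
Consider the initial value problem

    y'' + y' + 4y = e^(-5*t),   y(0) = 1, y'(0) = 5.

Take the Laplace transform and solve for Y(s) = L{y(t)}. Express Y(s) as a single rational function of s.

Apply the Laplace transform to the equation.
Using L{y''} = s^2 Y - s·y(0) - y'(0) and L{y'} = sY - y(0), with y(0) = 1, y'(0) = 5, the left side becomes (s^2 + s + 4)Y - (s + 6).
The right side is L{e^(-5*t)} = 1/(s + 5).
So (s^2 + s + 4)Y = 1/(s + 5) + (s + 6).
Divide through and combine into a single rational function.

Y(s) = (s^2 + 11*s + 31)/(s^3 + 6*s^2 + 9*s + 20)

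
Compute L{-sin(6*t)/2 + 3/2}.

By linearity of the Laplace transform, transform each term separately.
(-1/2)·[L{sin(6t)} = 6/(s^2 + 36)]; L{3/2} = (3/2)/s.

-3/(s^2 + 36) + 3/(2*s)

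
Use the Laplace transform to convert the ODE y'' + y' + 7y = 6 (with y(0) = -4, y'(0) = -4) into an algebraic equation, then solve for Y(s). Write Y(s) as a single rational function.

Take the Laplace transform of both sides.
With L{y''} = s^2 Y - s·y(0) - y'(0) and L{y'} = sY - y(0), with y(0) = -4, y'(0) = -4: the LHS transforms to (s^2 + s + 7)Y - (-4*s - 8).
The right side is L{6} = 6/s.
So (s^2 + s + 7)Y = 6/s + (-4*s - 8).
Divide through and combine into a single rational function.

Y(s) = (-4*s^2 - 8*s + 6)/(s^3 + s^2 + 7*s)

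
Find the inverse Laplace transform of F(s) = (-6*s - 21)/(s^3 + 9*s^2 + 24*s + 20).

-3*t*exp(-2*t) - exp(-2*t) + exp(-5*t)

Factor the denominator: s^3 + 9*s^2 + 24*s + 20 = (s + 2)^2*(s + 5).
Partial fraction decomposition gives [-1/(s + 2)] + [-3/(s + 2)^2] + [1/(s + 5)].
Invert each term: -1/(s + 2) ↔ -e^(-2t); -3/(s + 2)^2 ↔ -3t·e^(-2t); 1/(s + 5) ↔ e^(-5t).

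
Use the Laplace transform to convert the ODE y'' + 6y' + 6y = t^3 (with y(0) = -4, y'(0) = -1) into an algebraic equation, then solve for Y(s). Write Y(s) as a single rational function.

Apply the Laplace transform to the equation.
With L{y''} = s^2 Y - s·y(0) - y'(0) and L{y'} = sY - y(0), with y(0) = -4, y'(0) = -1: the LHS transforms to (s^2 + 6*s + 6)Y - (-4*s - 25).
The right side is L{t^3} = 6/s^4.
So (s^2 + 6*s + 6)Y = 6/s^4 + (-4*s - 25).
Divide through and combine into a single rational function.

Y(s) = (-4*s^5 - 25*s^4 + 6)/(s^6 + 6*s^5 + 6*s^4)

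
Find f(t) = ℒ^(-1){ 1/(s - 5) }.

f(t) = exp(5*t)

Since L{e^(5t)} = 1/(s - 5), the inverse is e^(5*t).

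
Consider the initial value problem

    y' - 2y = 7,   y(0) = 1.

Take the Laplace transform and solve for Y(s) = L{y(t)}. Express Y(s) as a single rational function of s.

Y(s) = (s + 7)/(s^2 - 2*s)

Transform both sides with L{·}.
The derivative rules (L{y'} = sY - y(0) = sY - 1) turn the left side into (s - 2)Y - (1).
The right side is L{7} = 7/s.
So (s - 2)Y = 7/s + (1).
Isolate Y and clear denominators.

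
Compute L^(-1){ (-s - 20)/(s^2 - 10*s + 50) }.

-5*exp(5*t)*sin(5*t) - exp(5*t)*cos(5*t)

Complete the square in the denominator: s^2 - 10*s + 50 = (s - 5)^2 + 5^2.
Split the numerator to match: -s - 20 = -1·(s - 5) - 5·5.
Invert each term: -1·(s - 5)/((s - 5)^2 + 25) ↔ -e^(5t)cos(5t); -5·5/((s - 5)^2 + 25) ↔ -5e^(5t)sin(5t).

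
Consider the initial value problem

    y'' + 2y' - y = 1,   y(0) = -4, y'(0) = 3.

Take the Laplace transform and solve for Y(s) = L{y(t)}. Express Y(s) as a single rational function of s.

Y(s) = (-4*s^2 - 5*s + 1)/(s^3 + 2*s^2 - s)

Transform both sides with L{·}.
Using L{y''} = s^2 Y - s·y(0) - y'(0) and L{y'} = sY - y(0), with y(0) = -4, y'(0) = 3, the left side becomes (s^2 + 2*s - 1)Y - (-4*s - 5).
The right side is L{1} = 1/s.
So (s^2 + 2*s - 1)Y = 1/s + (-4*s - 5).
Isolate Y and clear denominators.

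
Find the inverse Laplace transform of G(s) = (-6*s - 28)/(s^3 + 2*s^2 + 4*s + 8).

-5*sin(2*t) + 2*cos(2*t) - 2*exp(-2*t)

Factor the denominator: s^3 + 2*s^2 + 4*s + 8 = (s + 2)*(s^2 + 4).
Partial fraction decomposition gives [-2/(s + 2)] + [2*s/(s^2 + 4)] + [-10/(s^2 + 4)].
Invert each term: -2/(s + 2) ↔ -2e^(-2t); 2·s/(s^2 + 4) ↔ 2cos(2t); -5·2/(s^2 + 4) ↔ -5sin(2t).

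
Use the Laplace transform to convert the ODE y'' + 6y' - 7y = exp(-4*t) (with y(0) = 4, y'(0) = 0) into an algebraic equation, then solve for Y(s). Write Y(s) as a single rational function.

Apply the Laplace transform to the equation.
With L{y''} = s^2 Y - s·y(0) - y'(0) and L{y'} = sY - y(0), with y(0) = 4, y'(0) = 0: the LHS transforms to (s^2 + 6*s - 7)Y - (4*s + 24).
The right side is L{exp(-4*t)} = 1/(s + 4).
So (s^2 + 6*s - 7)Y = 1/(s + 4) + (4*s + 24).
Solve for Y(s) and write it as one ratio of polynomials.

Y(s) = (4*s^2 + 40*s + 97)/(s^3 + 10*s^2 + 17*s - 28)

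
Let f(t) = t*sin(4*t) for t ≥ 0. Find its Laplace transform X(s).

L{sin(4t)} = 4/(s^2 + 16).
Then apply L{t·g(t)} = -d/ds[G(s)] with G(s) = 4/(s^2 + 16):
differentiating 1 time and applying the sign gives 8*s/(s^2 + 16)^2.

X(s) = 8*s/(s^2 + 16)^2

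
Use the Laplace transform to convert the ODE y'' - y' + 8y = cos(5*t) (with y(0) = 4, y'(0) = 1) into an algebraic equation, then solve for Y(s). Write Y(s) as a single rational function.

Y(s) = (4*s^3 - 3*s^2 + 101*s - 75)/(s^4 - s^3 + 33*s^2 - 25*s + 200)

Transform both sides with L{·}.
Using L{y''} = s^2 Y - s·y(0) - y'(0) and L{y'} = sY - y(0), with y(0) = 4, y'(0) = 1, the left side becomes (s^2 - s + 8)Y - (4*s - 3).
The right side is L{cos(5*t)} = s/(s^2 + 25).
So (s^2 - s + 8)Y = s/(s^2 + 25) + (4*s - 3).
Divide through and combine into a single rational function.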